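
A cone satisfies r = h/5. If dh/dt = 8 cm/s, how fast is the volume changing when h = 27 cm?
5832π/25 cm³/s

V = (1/3)π(h/5)²h = πh³/75
dV/dt = πh²/25 · 8
At h = 27: dV/dt = 5832π/25 cm³/s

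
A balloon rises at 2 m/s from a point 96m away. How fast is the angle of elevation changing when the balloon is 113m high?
0.008733 rad/s

tan(θ) = y/96
sec²(θ) · dθ/dt = (1/96) · dy/dt
dθ/dt = cos²(θ)/96 · 2 = 96/(96² + 113²) · 2
dθ/dt = 0.008733 rad/s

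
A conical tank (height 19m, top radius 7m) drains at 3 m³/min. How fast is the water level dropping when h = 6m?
361/(588π) ≈ 0.1954 m/min

r/h = 7/19, so r = (7/19)h
V = (1/3)πr²h = (1/3)π((7/19)h)²h = (49/1083)πh³
dV/dh = (49/361)πh²
dh/dt = (dV/dt)/(dV/dh) = -3/((49/361)π·6²) = -361/(588π) m/min
The level is dropping at 361/(588π) ≈ 0.1954 m/min.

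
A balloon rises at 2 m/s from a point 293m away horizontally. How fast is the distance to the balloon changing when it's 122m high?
244√100733/100733 ≈ 0.7688 m/s

z² = 293² + y²
z = √(293² + 122²) = √100733
dz/dt = y/z · dy/dt = 122/√100733 · 2 = 244√100733/100733 ≈ 0.7688 m/s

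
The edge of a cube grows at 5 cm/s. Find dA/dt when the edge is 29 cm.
1740 cm²/s

A = 6s²
dA/dt = 12s · ds/dt = 12·29·5 = 1740 cm²/s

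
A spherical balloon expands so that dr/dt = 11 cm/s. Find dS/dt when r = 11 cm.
968π cm²/s

S = 4πr²
dS/dt = dS/dr · dr/dt = 8πr · 11
At r = 11: dS/dt = 968π cm²/s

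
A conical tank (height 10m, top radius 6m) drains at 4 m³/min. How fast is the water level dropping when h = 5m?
4/(9π) ≈ 0.1415 m/min

r/h = 6/10, so r = (3/5)h
V = (1/3)πr²h = (1/3)π((3/5)h)²h = (3/25)πh³
dV/dh = (9/25)πh²
dh/dt = (dV/dt)/(dV/dh) = -4/((9/25)π·5²) = -4/(9π) m/min
The level is dropping at 4/(9π) ≈ 0.1415 m/min.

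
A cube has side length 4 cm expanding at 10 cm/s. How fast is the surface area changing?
480 cm²/s

A = 6s²
dA/dt = 12s · ds/dt = 12·4·10 = 480 cm²/s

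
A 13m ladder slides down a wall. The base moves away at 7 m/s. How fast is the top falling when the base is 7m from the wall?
49√30/60 ≈ 4.473 m/s

x² + y² = 13²
2x·dx/dt + 2y·dy/dt = 0
dy/dt = -x/y · dx/dt = -7/(2√30) · 7 = -49√30/60 m/s
The top is descending at 49√30/60 ≈ 4.473 m/s.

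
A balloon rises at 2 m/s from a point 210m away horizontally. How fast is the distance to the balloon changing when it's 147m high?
14√149/149 ≈ 1.147 m/s

z² = 210² + y²
z = √(210² + 147²) = 21√149
dz/dt = y/z · dy/dt = 147/(21√149) · 2 = 14√149/149 ≈ 1.147 m/s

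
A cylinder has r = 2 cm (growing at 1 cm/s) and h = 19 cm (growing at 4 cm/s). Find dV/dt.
92π cm³/s

V = πr²h
dV/dt = 2πrh·dr/dt + πr²·dh/dt
= 2π(2)(19)(1) + π(2)²(4)
= 92π cm³/s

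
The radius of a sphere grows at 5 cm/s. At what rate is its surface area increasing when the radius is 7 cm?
280π cm²/s

S = 4πr²
dS/dt = dS/dr · dr/dt = 8πr · 5
At r = 7: dS/dt = 280π cm²/s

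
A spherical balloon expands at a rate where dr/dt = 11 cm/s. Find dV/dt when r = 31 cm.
42284π cm³/s

V = (4/3)πr³
dV/dt = dV/dr · dr/dt = 4πr² · 11
At r = 31: dV/dt = 42284π cm³/s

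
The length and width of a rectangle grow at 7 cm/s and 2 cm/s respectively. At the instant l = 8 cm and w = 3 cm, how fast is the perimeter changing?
18 cm/s

P = 2(l + w)
dP/dt = 2(dl/dt + dw/dt) = 2(7 + 2) = 18 cm/s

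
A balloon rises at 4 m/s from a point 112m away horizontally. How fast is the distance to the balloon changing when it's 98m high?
28√113/113 ≈ 2.634 m/s

z² = 112² + y²
z = √(112² + 98²) = 14√113
dz/dt = y/z · dy/dt = 98/(14√113) · 4 = 28√113/113 ≈ 2.634 m/s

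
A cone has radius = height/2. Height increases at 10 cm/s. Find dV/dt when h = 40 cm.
4000π cm³/s

V = (1/3)π(h/2)²h = πh³/12
dV/dt = πh²/4 · 10
At h = 40: dV/dt = 4000π cm³/s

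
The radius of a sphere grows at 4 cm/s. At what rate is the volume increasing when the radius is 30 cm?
14400π cm³/s

V = (4/3)πr³
dV/dt = dV/dr · dr/dt = 4πr² · 4
At r = 30: dV/dt = 14400π cm³/s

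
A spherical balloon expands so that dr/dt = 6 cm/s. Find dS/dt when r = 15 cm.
720π cm²/s

S = 4πr²
dS/dt = dS/dr · dr/dt = 8πr · 6
At r = 15: dS/dt = 720π cm²/s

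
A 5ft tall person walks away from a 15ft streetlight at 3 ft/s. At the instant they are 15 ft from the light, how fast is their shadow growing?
3/2 ft/s

By similar triangles: 15/(x+s) = 5/s
Solving: s = 5x/10
ds/dt = 5/10 · dx/dt = 1/2 · 3 = 3/2 ft/s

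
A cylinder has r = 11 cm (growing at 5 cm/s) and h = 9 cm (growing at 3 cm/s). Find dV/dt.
1353π cm³/s

V = πr²h
dV/dt = 2πrh·dr/dt + πr²·dh/dt
= 2π(11)(9)(5) + π(11)²(3)
= 1353π cm³/s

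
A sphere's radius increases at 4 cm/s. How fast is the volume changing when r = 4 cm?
256π cm³/s

V = (4/3)πr³
dV/dt = dV/dr · dr/dt = 4πr² · 4
At r = 4: dV/dt = 256π cm³/s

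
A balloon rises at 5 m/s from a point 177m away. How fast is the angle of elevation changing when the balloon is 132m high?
0.018153 rad/s

tan(θ) = y/177
sec²(θ) · dθ/dt = (1/177) · dy/dt
dθ/dt = cos²(θ)/177 · 5 = 177/(177² + 132²) · 5
dθ/dt = 0.018153 rad/s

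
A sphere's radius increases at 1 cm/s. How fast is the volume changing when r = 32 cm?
4096π cm³/s

V = (4/3)πr³
dV/dt = dV/dr · dr/dt = 4πr² · 1
At r = 32: dV/dt = 4096π cm³/s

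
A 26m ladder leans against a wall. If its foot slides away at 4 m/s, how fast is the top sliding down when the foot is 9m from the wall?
36√595/595 ≈ 1.476 m/s

x² + y² = 26²
2x·dx/dt + 2y·dy/dt = 0
dy/dt = -x/y · dx/dt = -9/√595 · 4 = -36√595/595 m/s
The top is descending at 36√595/595 ≈ 1.476 m/s.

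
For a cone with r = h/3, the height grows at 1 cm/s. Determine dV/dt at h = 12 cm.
16π cm³/s

V = (1/3)π(h/3)²h = πh³/27
dV/dt = πh²/9 · 1
At h = 12: dV/dt = 16π cm³/s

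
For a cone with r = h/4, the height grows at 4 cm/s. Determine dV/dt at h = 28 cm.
196π cm³/s

V = (1/3)π(h/4)²h = πh³/48
dV/dt = πh²/16 · 4
At h = 28: dV/dt = 196π cm³/s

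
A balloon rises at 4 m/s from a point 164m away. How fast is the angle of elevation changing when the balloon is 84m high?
0.019321 rad/s

tan(θ) = y/164
sec²(θ) · dθ/dt = (1/164) · dy/dt
dθ/dt = cos²(θ)/164 · 4 = 164/(164² + 84²) · 4
dθ/dt = 0.019321 rad/s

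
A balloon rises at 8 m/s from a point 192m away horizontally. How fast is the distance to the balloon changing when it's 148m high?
296√3673/3673 ≈ 4.884 m/s

z² = 192² + y²
z = √(192² + 148²) = 4√3673
dz/dt = y/z · dy/dt = 148/(4√3673) · 8 = 296√3673/3673 ≈ 4.884 m/s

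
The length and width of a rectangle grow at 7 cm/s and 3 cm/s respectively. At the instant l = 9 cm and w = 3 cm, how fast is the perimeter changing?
20 cm/s

P = 2(l + w)
dP/dt = 2(dl/dt + dw/dt) = 2(7 + 3) = 20 cm/s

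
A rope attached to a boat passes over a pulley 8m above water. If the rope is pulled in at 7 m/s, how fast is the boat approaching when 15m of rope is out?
15√161/23 ≈ 8.275 m/s

rope² = x² + 8²
x = √(15² - 8²) = √161
dx/dt = (rope/x) · d(rope)/dt = (15/√161) · (-7) = -15√161/23 m/s
The boat approaches at 15√161/23 ≈ 8.275 m/s.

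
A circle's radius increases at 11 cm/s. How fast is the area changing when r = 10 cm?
220π cm²/s

A = πr²
dA/dt = 2πr · dr/dt = 2π(10)(11) = 220π cm²/s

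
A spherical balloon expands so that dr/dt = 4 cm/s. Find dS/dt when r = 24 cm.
768π cm²/s

S = 4πr²
dS/dt = dS/dr · dr/dt = 8πr · 4
At r = 24: dS/dt = 768π cm²/s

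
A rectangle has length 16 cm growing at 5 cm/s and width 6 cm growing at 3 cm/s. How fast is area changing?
78 cm²/s

A = lw
dA/dt = w·dl/dt + l·dw/dt = 6·5 + 16·3 = 78 cm²/s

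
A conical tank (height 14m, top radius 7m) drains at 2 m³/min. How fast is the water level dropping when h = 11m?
8/(121π) ≈ 0.02105 m/min

r/h = 7/14, so r = (1/2)h
V = (1/3)πr²h = (1/3)π((1/2)h)²h = (1/12)πh³
dV/dh = (1/4)πh²
dh/dt = (dV/dt)/(dV/dh) = -2/((1/4)π·11²) = -8/(121π) m/min
The level is dropping at 8/(121π) ≈ 0.02105 m/min.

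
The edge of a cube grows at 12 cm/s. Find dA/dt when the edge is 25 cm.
3600 cm²/s

A = 6s²
dA/dt = 12s · ds/dt = 12·25·12 = 3600 cm²/s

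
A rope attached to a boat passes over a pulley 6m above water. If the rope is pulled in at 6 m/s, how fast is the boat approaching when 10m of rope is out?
15/2 = 7.5 m/s

rope² = x² + 6²
x = √(10² - 6²) = 8
dx/dt = (rope/x) · d(rope)/dt = (10/8) · (-6) = -15/2 m/s
The boat approaches at 15/2 = 7.5 m/s.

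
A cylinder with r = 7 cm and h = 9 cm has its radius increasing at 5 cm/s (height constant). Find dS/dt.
230π cm²/s

S = 2πrh + 2πr² (lateral + bases)
dS/dt = (2πh + 4πr)·dr/dt = (2π·9 + 4π·7)·5
= 230π cm²/s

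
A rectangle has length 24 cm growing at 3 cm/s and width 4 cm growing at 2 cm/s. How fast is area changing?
60 cm²/s

A = lw
dA/dt = w·dl/dt + l·dw/dt = 4·3 + 24·2 = 60 cm²/s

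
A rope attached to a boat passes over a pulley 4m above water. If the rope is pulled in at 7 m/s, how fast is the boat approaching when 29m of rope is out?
203√33/165 ≈ 7.068 m/s

rope² = x² + 4²
x = √(29² - 4²) = 5√33
dx/dt = (rope/x) · d(rope)/dt = (29/(5√33)) · (-7) = -203√33/165 m/s
The boat approaches at 203√33/165 ≈ 7.068 m/s.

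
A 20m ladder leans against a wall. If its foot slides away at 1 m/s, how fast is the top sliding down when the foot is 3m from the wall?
3√391/391 ≈ 0.1517 m/s

x² + y² = 20²
2x·dx/dt + 2y·dy/dt = 0
dy/dt = -x/y · dx/dt = -3/√391 · 1 = -3√391/391 m/s
The top is descending at 3√391/391 ≈ 0.1517 m/s.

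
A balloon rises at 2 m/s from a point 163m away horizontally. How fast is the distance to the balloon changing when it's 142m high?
284√46733/46733 ≈ 1.314 m/s

z² = 163² + y²
z = √(163² + 142²) = √46733
dz/dt = y/z · dy/dt = 142/√46733 · 2 = 284√46733/46733 ≈ 1.314 m/s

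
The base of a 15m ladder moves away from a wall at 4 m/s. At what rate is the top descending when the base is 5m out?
√2 ≈ 1.414 m/s

x² + y² = 15²
2x·dx/dt + 2y·dy/dt = 0
dy/dt = -x/y · dx/dt = -5/(10√2) · 4 = -√2 m/s
The top is descending at √2 ≈ 1.414 m/s.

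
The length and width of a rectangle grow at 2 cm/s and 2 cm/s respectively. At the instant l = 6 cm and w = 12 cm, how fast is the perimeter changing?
8 cm/s

P = 2(l + w)
dP/dt = 2(dl/dt + dw/dt) = 2(2 + 2) = 8 cm/s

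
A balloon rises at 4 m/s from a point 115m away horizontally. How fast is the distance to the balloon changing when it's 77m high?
154√19154/9577 ≈ 2.225 m/s

z² = 115² + y²
z = √(115² + 77²) = √19154
dz/dt = y/z · dy/dt = 77/√19154 · 4 = 154√19154/9577 ≈ 2.225 m/s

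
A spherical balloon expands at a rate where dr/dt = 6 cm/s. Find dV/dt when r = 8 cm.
1536π cm³/s

V = (4/3)πr³
dV/dt = dV/dr · dr/dt = 4πr² · 6
At r = 8: dV/dt = 1536π cm³/s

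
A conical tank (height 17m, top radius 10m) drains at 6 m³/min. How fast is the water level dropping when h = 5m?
867/(1250π) ≈ 0.2208 m/min

r/h = 10/17, so r = (10/17)h
V = (1/3)πr²h = (1/3)π((10/17)h)²h = (100/867)πh³
dV/dh = (100/289)πh²
dh/dt = (dV/dt)/(dV/dh) = -6/((100/289)π·5²) = -867/(1250π) m/min
The level is dropping at 867/(1250π) ≈ 0.2208 m/min.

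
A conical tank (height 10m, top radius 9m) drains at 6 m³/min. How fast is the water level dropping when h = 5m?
8/(27π) ≈ 0.09431 m/min

r/h = 9/10, so r = (9/10)h
V = (1/3)πr²h = (1/3)π((9/10)h)²h = (27/100)πh³
dV/dh = (81/100)πh²
dh/dt = (dV/dt)/(dV/dh) = -6/((81/100)π·5²) = -8/(27π) m/min
The level is dropping at 8/(27π) ≈ 0.09431 m/min.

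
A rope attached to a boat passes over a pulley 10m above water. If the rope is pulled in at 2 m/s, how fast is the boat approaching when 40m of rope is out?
8√15/15 ≈ 2.066 m/s

rope² = x² + 10²
x = √(40² - 10²) = 10√15
dx/dt = (rope/x) · d(rope)/dt = (40/(10√15)) · (-2) = -8√15/15 m/s
The boat approaches at 8√15/15 ≈ 2.066 m/s.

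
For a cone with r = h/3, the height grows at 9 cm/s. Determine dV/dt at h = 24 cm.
576π cm³/s

V = (1/3)π(h/3)²h = πh³/27
dV/dt = πh²/9 · 9
At h = 24: dV/dt = 576π cm³/s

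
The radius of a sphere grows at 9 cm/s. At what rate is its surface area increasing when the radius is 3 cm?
216π cm²/s

S = 4πr²
dS/dt = dS/dr · dr/dt = 8πr · 9
At r = 3: dS/dt = 216π cm²/s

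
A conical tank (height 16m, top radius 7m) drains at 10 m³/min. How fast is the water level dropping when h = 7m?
2560/(2401π) ≈ 0.3394 m/min

r/h = 7/16, so r = (7/16)h
V = (1/3)πr²h = (1/3)π((7/16)h)²h = (49/768)πh³
dV/dh = (49/256)πh²
dh/dt = (dV/dt)/(dV/dh) = -10/((49/256)π·7²) = -2560/(2401π) m/min
The level is dropping at 2560/(2401π) ≈ 0.3394 m/min.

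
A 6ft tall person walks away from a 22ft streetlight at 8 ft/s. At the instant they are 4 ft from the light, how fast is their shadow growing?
3 ft/s

By similar triangles: 22/(x+s) = 6/s
Solving: s = 6x/16
ds/dt = 6/16 · dx/dt = 3/8 · 8 = 3 ft/s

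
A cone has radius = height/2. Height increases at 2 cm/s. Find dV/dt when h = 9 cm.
81π/2 cm³/s

V = (1/3)π(h/2)²h = πh³/12
dV/dt = πh²/4 · 2
At h = 9: dV/dt = 81π/2 cm³/s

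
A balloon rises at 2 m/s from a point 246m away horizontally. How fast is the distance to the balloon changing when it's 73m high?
146√65845/65845 ≈ 0.569 m/s

z² = 246² + y²
z = √(246² + 73²) = √65845
dz/dt = y/z · dy/dt = 73/√65845 · 2 = 146√65845/65845 ≈ 0.569 m/s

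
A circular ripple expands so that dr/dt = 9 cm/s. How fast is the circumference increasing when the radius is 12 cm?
18π cm/s

C = 2πr
dC/dt = 2π · dr/dt = 2π · 9 = 18π cm/s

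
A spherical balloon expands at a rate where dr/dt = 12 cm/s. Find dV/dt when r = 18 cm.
15552π cm³/s

V = (4/3)πr³
dV/dt = dV/dr · dr/dt = 4πr² · 12
At r = 18: dV/dt = 15552π cm³/s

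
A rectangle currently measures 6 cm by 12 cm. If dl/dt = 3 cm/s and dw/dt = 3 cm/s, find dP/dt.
12 cm/s

P = 2(l + w)
dP/dt = 2(dl/dt + dw/dt) = 2(3 + 3) = 12 cm/s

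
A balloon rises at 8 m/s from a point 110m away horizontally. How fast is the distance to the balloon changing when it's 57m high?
456√15349/15349 ≈ 3.681 m/s

z² = 110² + y²
z = √(110² + 57²) = √15349
dz/dt = y/z · dy/dt = 57/√15349 · 8 = 456√15349/15349 ≈ 3.681 m/s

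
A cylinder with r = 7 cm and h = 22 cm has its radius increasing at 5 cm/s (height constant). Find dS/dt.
360π cm²/s

S = 2πrh + 2πr² (lateral + bases)
dS/dt = (2πh + 4πr)·dr/dt = (2π·22 + 4π·7)·5
= 360π cm²/s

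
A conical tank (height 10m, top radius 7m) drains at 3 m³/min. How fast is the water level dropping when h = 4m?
75/(196π) ≈ 0.1218 m/min

r/h = 7/10, so r = (7/10)h
V = (1/3)πr²h = (1/3)π((7/10)h)²h = (49/300)πh³
dV/dh = (49/100)πh²
dh/dt = (dV/dt)/(dV/dh) = -3/((49/100)π·4²) = -75/(196π) m/min
The level is dropping at 75/(196π) ≈ 0.1218 m/min.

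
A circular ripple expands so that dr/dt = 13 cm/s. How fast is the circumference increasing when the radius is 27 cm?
26π cm/s

C = 2πr
dC/dt = 2π · dr/dt = 2π · 13 = 26π cm/s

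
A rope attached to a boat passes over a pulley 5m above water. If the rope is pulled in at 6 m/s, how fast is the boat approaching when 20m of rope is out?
8√15/5 ≈ 6.197 m/s

rope² = x² + 5²
x = √(20² - 5²) = 5√15
dx/dt = (rope/x) · d(rope)/dt = (20/(5√15)) · (-6) = -8√15/5 m/s
The boat approaches at 8√15/5 ≈ 6.197 m/s.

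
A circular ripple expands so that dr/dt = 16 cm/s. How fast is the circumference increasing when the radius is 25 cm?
32π cm/s

C = 2πr
dC/dt = 2π · dr/dt = 2π · 16 = 32π cm/s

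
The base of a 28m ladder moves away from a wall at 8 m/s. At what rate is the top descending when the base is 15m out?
120√559/559 ≈ 5.075 m/s

x² + y² = 28²
2x·dx/dt + 2y·dy/dt = 0
dy/dt = -x/y · dx/dt = -15/√559 · 8 = -120√559/559 m/s
The top is descending at 120√559/559 ≈ 5.075 m/s.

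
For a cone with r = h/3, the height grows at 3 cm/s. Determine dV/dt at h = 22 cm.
484π/3 cm³/s

V = (1/3)π(h/3)²h = πh³/27
dV/dt = πh²/9 · 3
At h = 22: dV/dt = 484π/3 cm³/s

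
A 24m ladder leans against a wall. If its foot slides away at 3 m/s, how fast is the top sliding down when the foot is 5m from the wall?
15√551/551 ≈ 0.639 m/s

x² + y² = 24²
2x·dx/dt + 2y·dy/dt = 0
dy/dt = -x/y · dx/dt = -5/√551 · 3 = -15√551/551 m/s
The top is descending at 15√551/551 ≈ 0.639 m/s.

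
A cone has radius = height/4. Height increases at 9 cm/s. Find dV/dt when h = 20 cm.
225π cm³/s

V = (1/3)π(h/4)²h = πh³/48
dV/dt = πh²/16 · 9
At h = 20: dV/dt = 225π cm³/s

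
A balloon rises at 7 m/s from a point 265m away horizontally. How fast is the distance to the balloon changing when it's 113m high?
791√82994/82994 ≈ 2.746 m/s

z² = 265² + y²
z = √(265² + 113²) = √82994
dz/dt = y/z · dy/dt = 113/√82994 · 7 = 791√82994/82994 ≈ 2.746 m/s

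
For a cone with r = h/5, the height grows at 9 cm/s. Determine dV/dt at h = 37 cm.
12321π/25 cm³/s

V = (1/3)π(h/5)²h = πh³/75
dV/dt = πh²/25 · 9
At h = 37: dV/dt = 12321π/25 cm³/s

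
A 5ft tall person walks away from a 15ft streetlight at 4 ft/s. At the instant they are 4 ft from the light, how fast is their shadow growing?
2 ft/s

By similar triangles: 15/(x+s) = 5/s
Solving: s = 5x/10
ds/dt = 5/10 · dx/dt = 1/2 · 4 = 2 ft/s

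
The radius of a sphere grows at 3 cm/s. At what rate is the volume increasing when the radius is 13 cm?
2028π cm³/s

V = (4/3)πr³
dV/dt = dV/dr · dr/dt = 4πr² · 3
At r = 13: dV/dt = 2028π cm³/s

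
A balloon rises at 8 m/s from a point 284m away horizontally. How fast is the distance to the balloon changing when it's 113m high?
904√3737/18685 ≈ 2.958 m/s

z² = 284² + y²
z = √(284² + 113²) = 5√3737
dz/dt = y/z · dy/dt = 113/(5√3737) · 8 = 904√3737/18685 ≈ 2.958 m/s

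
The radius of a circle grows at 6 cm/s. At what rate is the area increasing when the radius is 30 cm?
360π cm²/s

A = πr²
dA/dt = 2πr · dr/dt = 2π(30)(6) = 360π cm²/s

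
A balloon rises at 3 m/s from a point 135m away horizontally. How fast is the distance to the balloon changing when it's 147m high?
147√4426/4426 ≈ 2.21 m/s

z² = 135² + y²
z = √(135² + 147²) = 3√4426
dz/dt = y/z · dy/dt = 147/(3√4426) · 3 = 147√4426/4426 ≈ 2.21 m/s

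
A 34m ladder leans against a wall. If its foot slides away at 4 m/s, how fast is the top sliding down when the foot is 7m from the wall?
28√123/369 ≈ 0.8416 m/s

x² + y² = 34²
2x·dx/dt + 2y·dy/dt = 0
dy/dt = -x/y · dx/dt = -7/(3√123) · 4 = -28√123/369 m/s
The top is descending at 28√123/369 ≈ 0.8416 m/s.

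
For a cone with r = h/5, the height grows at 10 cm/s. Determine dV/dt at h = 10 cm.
40π cm³/s

V = (1/3)π(h/5)²h = πh³/75
dV/dt = πh²/25 · 10
At h = 10: dV/dt = 40π cm³/s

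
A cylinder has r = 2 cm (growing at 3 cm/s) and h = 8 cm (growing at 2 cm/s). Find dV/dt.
104π cm³/s

V = πr²h
dV/dt = 2πrh·dr/dt + πr²·dh/dt
= 2π(2)(8)(3) + π(2)²(2)
= 104π cm³/s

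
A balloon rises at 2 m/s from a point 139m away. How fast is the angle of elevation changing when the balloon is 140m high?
0.007143 rad/s

tan(θ) = y/139
sec²(θ) · dθ/dt = (1/139) · dy/dt
dθ/dt = cos²(θ)/139 · 2 = 139/(139² + 140²) · 2
dθ/dt = 0.007143 rad/s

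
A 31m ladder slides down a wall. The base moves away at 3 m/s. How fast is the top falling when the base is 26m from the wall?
26√285/95 ≈ 4.62 m/s

x² + y² = 31²
2x·dx/dt + 2y·dy/dt = 0
dy/dt = -x/y · dx/dt = -26/√285 · 3 = -26√285/95 m/s
The top is descending at 26√285/95 ≈ 4.62 m/s.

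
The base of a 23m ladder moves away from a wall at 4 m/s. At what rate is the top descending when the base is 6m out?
24√493/493 ≈ 1.081 m/s

x² + y² = 23²
2x·dx/dt + 2y·dy/dt = 0
dy/dt = -x/y · dx/dt = -6/√493 · 4 = -24√493/493 m/s
The top is descending at 24√493/493 ≈ 1.081 m/s.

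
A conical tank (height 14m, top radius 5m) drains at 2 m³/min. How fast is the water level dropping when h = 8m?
49/(200π) ≈ 0.07799 m/min

r/h = 5/14, so r = (5/14)h
V = (1/3)πr²h = (1/3)π((5/14)h)²h = (25/588)πh³
dV/dh = (25/196)πh²
dh/dt = (dV/dt)/(dV/dh) = -2/((25/196)π·8²) = -49/(200π) m/min
The level is dropping at 49/(200π) ≈ 0.07799 m/min.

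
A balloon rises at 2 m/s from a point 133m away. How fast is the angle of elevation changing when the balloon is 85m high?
0.010677 rad/s

tan(θ) = y/133
sec²(θ) · dθ/dt = (1/133) · dy/dt
dθ/dt = cos²(θ)/133 · 2 = 133/(133² + 85²) · 2
dθ/dt = 0.010677 rad/s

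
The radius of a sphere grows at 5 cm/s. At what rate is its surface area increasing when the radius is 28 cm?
1120π cm²/s

S = 4πr²
dS/dt = dS/dr · dr/dt = 8πr · 5
At r = 28: dS/dt = 1120π cm²/s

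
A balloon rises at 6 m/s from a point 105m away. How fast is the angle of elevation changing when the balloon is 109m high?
0.027504 rad/s

tan(θ) = y/105
sec²(θ) · dθ/dt = (1/105) · dy/dt
dθ/dt = cos²(θ)/105 · 6 = 105/(105² + 109²) · 6
dθ/dt = 0.027504 rad/s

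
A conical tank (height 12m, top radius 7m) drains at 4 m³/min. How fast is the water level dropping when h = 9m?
64/(441π) ≈ 0.04619 m/min

r/h = 7/12, so r = (7/12)h
V = (1/3)πr²h = (1/3)π((7/12)h)²h = (49/432)πh³
dV/dh = (49/144)πh²
dh/dt = (dV/dt)/(dV/dh) = -4/((49/144)π·9²) = -64/(441π) m/min
The level is dropping at 64/(441π) ≈ 0.04619 m/min.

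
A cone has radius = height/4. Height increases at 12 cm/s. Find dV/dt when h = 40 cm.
1200π cm³/s

V = (1/3)π(h/4)²h = πh³/48
dV/dt = πh²/16 · 12
At h = 40: dV/dt = 1200π cm³/s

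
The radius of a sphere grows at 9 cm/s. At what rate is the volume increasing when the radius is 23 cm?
19044π cm³/s

V = (4/3)πr³
dV/dt = dV/dr · dr/dt = 4πr² · 9
At r = 23: dV/dt = 19044π cm³/s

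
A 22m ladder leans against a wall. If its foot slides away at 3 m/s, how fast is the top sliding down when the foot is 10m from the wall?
5√6/8 ≈ 1.531 m/s

x² + y² = 22²
2x·dx/dt + 2y·dy/dt = 0
dy/dt = -x/y · dx/dt = -10/(8√6) · 3 = -5√6/8 m/s
The top is descending at 5√6/8 ≈ 1.531 m/s.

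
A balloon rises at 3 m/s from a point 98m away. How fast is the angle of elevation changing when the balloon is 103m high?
0.014545 rad/s

tan(θ) = y/98
sec²(θ) · dθ/dt = (1/98) · dy/dt
dθ/dt = cos²(θ)/98 · 3 = 98/(98² + 103²) · 3
dθ/dt = 0.014545 rad/s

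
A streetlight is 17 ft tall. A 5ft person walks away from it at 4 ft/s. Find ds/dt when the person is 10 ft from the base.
5/3 ft/s

By similar triangles: 17/(x+s) = 5/s
Solving: s = 5x/12
ds/dt = 5/12 · dx/dt = 5/12 · 4 = 5/3 ft/s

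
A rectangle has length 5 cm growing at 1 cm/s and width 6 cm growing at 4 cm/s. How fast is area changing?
26 cm²/s

A = lw
dA/dt = w·dl/dt + l·dw/dt = 6·1 + 5·4 = 26 cm²/s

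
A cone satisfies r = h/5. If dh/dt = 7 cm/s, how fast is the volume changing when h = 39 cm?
10647π/25 cm³/s

V = (1/3)π(h/5)²h = πh³/75
dV/dt = πh²/25 · 7
At h = 39: dV/dt = 10647π/25 cm³/s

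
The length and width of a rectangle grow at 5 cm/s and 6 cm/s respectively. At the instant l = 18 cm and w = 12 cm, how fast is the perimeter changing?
22 cm/s

P = 2(l + w)
dP/dt = 2(dl/dt + dw/dt) = 2(5 + 6) = 22 cm/s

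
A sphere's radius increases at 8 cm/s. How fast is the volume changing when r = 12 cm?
4608π cm³/s

V = (4/3)πr³
dV/dt = dV/dr · dr/dt = 4πr² · 8
At r = 12: dV/dt = 4608π cm³/s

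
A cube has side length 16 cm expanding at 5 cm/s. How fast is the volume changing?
3840 cm³/s

V = s³
dV/dt = 3s² · ds/dt = 3·16²·5 = 3840 cm³/s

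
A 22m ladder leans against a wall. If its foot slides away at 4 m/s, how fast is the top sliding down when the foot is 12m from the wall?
24√85/85 ≈ 2.603 m/s

x² + y² = 22²
2x·dx/dt + 2y·dy/dt = 0
dy/dt = -x/y · dx/dt = -12/(2√85) · 4 = -24√85/85 m/s
The top is descending at 24√85/85 ≈ 2.603 m/s.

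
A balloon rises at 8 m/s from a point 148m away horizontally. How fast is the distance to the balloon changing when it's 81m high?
648√28465/28465 ≈ 3.841 m/s

z² = 148² + y²
z = √(148² + 81²) = √28465
dz/dt = y/z · dy/dt = 81/√28465 · 8 = 648√28465/28465 ≈ 3.841 m/s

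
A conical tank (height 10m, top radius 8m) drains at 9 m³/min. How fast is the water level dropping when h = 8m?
225/(1024π) ≈ 0.06994 m/min

r/h = 8/10, so r = (4/5)h
V = (1/3)πr²h = (1/3)π((4/5)h)²h = (16/75)πh³
dV/dh = (16/25)πh²
dh/dt = (dV/dt)/(dV/dh) = -9/((16/25)π·8²) = -225/(1024π) m/min
The level is dropping at 225/(1024π) ≈ 0.06994 m/min.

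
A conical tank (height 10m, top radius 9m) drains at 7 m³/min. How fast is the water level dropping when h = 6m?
175/(729π) ≈ 0.07641 m/min

r/h = 9/10, so r = (9/10)h
V = (1/3)πr²h = (1/3)π((9/10)h)²h = (27/100)πh³
dV/dh = (81/100)πh²
dh/dt = (dV/dt)/(dV/dh) = -7/((81/100)π·6²) = -175/(729π) m/min
The level is dropping at 175/(729π) ≈ 0.07641 m/min.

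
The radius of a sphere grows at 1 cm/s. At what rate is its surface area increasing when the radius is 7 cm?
56π cm²/s

S = 4πr²
dS/dt = dS/dr · dr/dt = 8πr · 1
At r = 7: dS/dt = 56π cm²/s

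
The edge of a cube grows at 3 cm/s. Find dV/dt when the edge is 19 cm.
3249 cm³/s

V = s³
dV/dt = 3s² · ds/dt = 3·19²·3 = 3249 cm³/s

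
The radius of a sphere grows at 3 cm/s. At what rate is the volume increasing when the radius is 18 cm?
3888π cm³/s

V = (4/3)πr³
dV/dt = dV/dr · dr/dt = 4πr² · 3
At r = 18: dV/dt = 3888π cm³/s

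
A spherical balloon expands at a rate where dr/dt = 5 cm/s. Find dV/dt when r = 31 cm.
19220π cm³/s

V = (4/3)πr³
dV/dt = dV/dr · dr/dt = 4πr² · 5
At r = 31: dV/dt = 19220π cm³/s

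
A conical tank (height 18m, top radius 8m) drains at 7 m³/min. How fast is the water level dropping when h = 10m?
567/(1600π) ≈ 0.1128 m/min

r/h = 8/18, so r = (4/9)h
V = (1/3)πr²h = (1/3)π((4/9)h)²h = (16/243)πh³
dV/dh = (16/81)πh²
dh/dt = (dV/dt)/(dV/dh) = -7/((16/81)π·10²) = -567/(1600π) m/min
The level is dropping at 567/(1600π) ≈ 0.1128 m/min.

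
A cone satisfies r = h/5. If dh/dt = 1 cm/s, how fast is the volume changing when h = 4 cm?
16π/25 cm³/s

V = (1/3)π(h/5)²h = πh³/75
dV/dt = πh²/25 · 1
At h = 4: dV/dt = 16π/25 cm³/s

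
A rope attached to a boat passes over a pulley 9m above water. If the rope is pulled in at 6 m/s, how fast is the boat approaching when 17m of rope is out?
51√13/26 ≈ 7.072 m/s

rope² = x² + 9²
x = √(17² - 9²) = 4√13
dx/dt = (rope/x) · d(rope)/dt = (17/(4√13)) · (-6) = -51√13/26 m/s
The boat approaches at 51√13/26 ≈ 7.072 m/s.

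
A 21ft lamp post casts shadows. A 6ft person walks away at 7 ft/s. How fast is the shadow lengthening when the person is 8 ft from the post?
14/5 ft/s

By similar triangles: 21/(x+s) = 6/s
Solving: s = 6x/15
ds/dt = 6/15 · dx/dt = 2/5 · 7 = 14/5 ft/s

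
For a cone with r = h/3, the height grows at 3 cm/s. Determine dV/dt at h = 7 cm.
49π/3 cm³/s

V = (1/3)π(h/3)²h = πh³/27
dV/dt = πh²/9 · 3
At h = 7: dV/dt = 49π/3 cm³/s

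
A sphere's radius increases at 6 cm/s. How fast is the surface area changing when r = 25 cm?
1200π cm²/s

S = 4πr²
dS/dt = dS/dr · dr/dt = 8πr · 6
At r = 25: dS/dt = 1200π cm²/s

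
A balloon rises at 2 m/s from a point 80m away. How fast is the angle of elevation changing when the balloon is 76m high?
0.013141 rad/s

tan(θ) = y/80
sec²(θ) · dθ/dt = (1/80) · dy/dt
dθ/dt = cos²(θ)/80 · 2 = 80/(80² + 76²) · 2
dθ/dt = 0.013141 rad/s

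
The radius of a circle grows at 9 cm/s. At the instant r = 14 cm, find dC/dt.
18π cm/s

C = 2πr
dC/dt = 2π · dr/dt = 2π · 9 = 18π cm/s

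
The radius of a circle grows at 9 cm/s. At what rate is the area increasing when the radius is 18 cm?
324π cm²/s

A = πr²
dA/dt = 2πr · dr/dt = 2π(18)(9) = 324π cm²/s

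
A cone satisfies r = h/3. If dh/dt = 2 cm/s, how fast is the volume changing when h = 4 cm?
32π/9 cm³/s

V = (1/3)π(h/3)²h = πh³/27
dV/dt = πh²/9 · 2
At h = 4: dV/dt = 32π/9 cm³/s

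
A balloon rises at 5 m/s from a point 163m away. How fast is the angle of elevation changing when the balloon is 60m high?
0.027014 rad/s

tan(θ) = y/163
sec²(θ) · dθ/dt = (1/163) · dy/dt
dθ/dt = cos²(θ)/163 · 5 = 163/(163² + 60²) · 5
dθ/dt = 0.027014 rad/s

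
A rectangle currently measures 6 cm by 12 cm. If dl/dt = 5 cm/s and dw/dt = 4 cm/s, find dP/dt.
18 cm/s

P = 2(l + w)
dP/dt = 2(dl/dt + dw/dt) = 2(5 + 4) = 18 cm/s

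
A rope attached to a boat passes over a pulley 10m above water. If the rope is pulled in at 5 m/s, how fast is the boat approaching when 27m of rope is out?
135√629/629 ≈ 5.383 m/s

rope² = x² + 10²
x = √(27² - 10²) = √629
dx/dt = (rope/x) · d(rope)/dt = (27/√629) · (-5) = -135√629/629 m/s
The boat approaches at 135√629/629 ≈ 5.383 m/s.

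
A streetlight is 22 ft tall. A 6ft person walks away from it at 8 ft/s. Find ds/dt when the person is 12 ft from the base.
3 ft/s

By similar triangles: 22/(x+s) = 6/s
Solving: s = 6x/16
ds/dt = 6/16 · dx/dt = 3/8 · 8 = 3 ft/s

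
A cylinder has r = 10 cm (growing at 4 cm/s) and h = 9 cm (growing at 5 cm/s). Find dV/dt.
1220π cm³/s

V = πr²h
dV/dt = 2πrh·dr/dt + πr²·dh/dt
= 2π(10)(9)(4) + π(10)²(5)
= 1220π cm³/s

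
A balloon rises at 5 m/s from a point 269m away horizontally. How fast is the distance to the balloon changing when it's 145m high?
725√93386/93386 ≈ 2.372 m/s

z² = 269² + y²
z = √(269² + 145²) = √93386
dz/dt = y/z · dy/dt = 145/√93386 · 5 = 725√93386/93386 ≈ 2.372 m/s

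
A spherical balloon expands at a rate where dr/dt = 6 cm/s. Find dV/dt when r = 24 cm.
13824π cm³/s

V = (4/3)πr³
dV/dt = dV/dr · dr/dt = 4πr² · 6
At r = 24: dV/dt = 13824π cm³/s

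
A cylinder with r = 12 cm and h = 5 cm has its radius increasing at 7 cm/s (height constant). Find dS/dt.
406π cm²/s

S = 2πrh + 2πr² (lateral + bases)
dS/dt = (2πh + 4πr)·dr/dt = (2π·5 + 4π·12)·7
= 406π cm²/s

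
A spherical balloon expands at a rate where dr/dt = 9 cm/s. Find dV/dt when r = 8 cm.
2304π cm³/s

V = (4/3)πr³
dV/dt = dV/dr · dr/dt = 4πr² · 9
At r = 8: dV/dt = 2304π cm³/s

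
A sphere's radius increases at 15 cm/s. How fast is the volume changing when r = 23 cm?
31740π cm³/s

V = (4/3)πr³
dV/dt = dV/dr · dr/dt = 4πr² · 15
At r = 23: dV/dt = 31740π cm³/s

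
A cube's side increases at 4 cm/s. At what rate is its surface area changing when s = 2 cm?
96 cm²/s

A = 6s²
dA/dt = 12s · ds/dt = 12·2·4 = 96 cm²/s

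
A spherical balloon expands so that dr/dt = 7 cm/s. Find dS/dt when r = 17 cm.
952π cm²/s

S = 4πr²
dS/dt = dS/dr · dr/dt = 8πr · 7
At r = 17: dS/dt = 952π cm²/s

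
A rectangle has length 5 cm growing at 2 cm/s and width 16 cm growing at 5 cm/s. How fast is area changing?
57 cm²/s

A = lw
dA/dt = w·dl/dt + l·dw/dt = 16·2 + 5·5 = 57 cm²/s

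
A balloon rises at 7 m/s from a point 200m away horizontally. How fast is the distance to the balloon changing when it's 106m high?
371√12809/12809 ≈ 3.278 m/s

z² = 200² + y²
z = √(200² + 106²) = 2√12809
dz/dt = y/z · dy/dt = 106/(2√12809) · 7 = 371√12809/12809 ≈ 3.278 m/s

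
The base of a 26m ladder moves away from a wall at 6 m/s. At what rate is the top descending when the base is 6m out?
9√10/20 ≈ 1.423 m/s

x² + y² = 26²
2x·dx/dt + 2y·dy/dt = 0
dy/dt = -x/y · dx/dt = -6/(8√10) · 6 = -9√10/20 m/s
The top is descending at 9√10/20 ≈ 1.423 m/s.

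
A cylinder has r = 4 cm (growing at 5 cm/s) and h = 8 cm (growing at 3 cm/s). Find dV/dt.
368π cm³/s

V = πr²h
dV/dt = 2πrh·dr/dt + πr²·dh/dt
= 2π(4)(8)(5) + π(4)²(3)
= 368π cm³/s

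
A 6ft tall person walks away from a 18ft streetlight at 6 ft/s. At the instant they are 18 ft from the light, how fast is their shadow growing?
3 ft/s

By similar triangles: 18/(x+s) = 6/s
Solving: s = 6x/12
ds/dt = 6/12 · dx/dt = 1/2 · 6 = 3 ft/s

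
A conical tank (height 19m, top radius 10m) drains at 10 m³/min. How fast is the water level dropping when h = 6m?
361/(360π) ≈ 0.3192 m/min

r/h = 10/19, so r = (10/19)h
V = (1/3)πr²h = (1/3)π((10/19)h)²h = (100/1083)πh³
dV/dh = (100/361)πh²
dh/dt = (dV/dt)/(dV/dh) = -10/((100/361)π·6²) = -361/(360π) m/min
The level is dropping at 361/(360π) ≈ 0.3192 m/min.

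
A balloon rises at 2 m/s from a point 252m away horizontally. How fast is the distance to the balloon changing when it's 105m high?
10/13 ≈ 0.7692 m/s

z² = 252² + y²
z = √(252² + 105²) = 273
dz/dt = y/z · dy/dt = 105/273 · 2 = 10/13 ≈ 0.7692 m/s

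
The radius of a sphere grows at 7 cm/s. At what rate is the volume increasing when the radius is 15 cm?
6300π cm³/s

V = (4/3)πr³
dV/dt = dV/dr · dr/dt = 4πr² · 7
At r = 15: dV/dt = 6300π cm³/s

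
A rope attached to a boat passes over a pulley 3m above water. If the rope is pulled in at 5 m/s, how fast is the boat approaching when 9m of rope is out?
15√2/4 ≈ 5.303 m/s

rope² = x² + 3²
x = √(9² - 3²) = 6√2
dx/dt = (rope/x) · d(rope)/dt = (9/(6√2)) · (-5) = -15√2/4 m/s
The boat approaches at 15√2/4 ≈ 5.303 m/s.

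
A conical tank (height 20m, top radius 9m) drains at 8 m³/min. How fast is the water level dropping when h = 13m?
3200/(13689π) ≈ 0.07441 m/min

r/h = 9/20, so r = (9/20)h
V = (1/3)πr²h = (1/3)π((9/20)h)²h = (27/400)πh³
dV/dh = (81/400)πh²
dh/dt = (dV/dt)/(dV/dh) = -8/((81/400)π·13²) = -3200/(13689π) m/min
The level is dropping at 3200/(13689π) ≈ 0.07441 m/min.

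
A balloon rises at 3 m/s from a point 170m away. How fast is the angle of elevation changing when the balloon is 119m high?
0.011844 rad/s

tan(θ) = y/170
sec²(θ) · dθ/dt = (1/170) · dy/dt
dθ/dt = cos²(θ)/170 · 3 = 170/(170² + 119²) · 3
dθ/dt = 0.011844 rad/s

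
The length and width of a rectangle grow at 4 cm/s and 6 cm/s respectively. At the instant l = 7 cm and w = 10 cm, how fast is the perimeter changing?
20 cm/s

P = 2(l + w)
dP/dt = 2(dl/dt + dw/dt) = 2(4 + 6) = 20 cm/s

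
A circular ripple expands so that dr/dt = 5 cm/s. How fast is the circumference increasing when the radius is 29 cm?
10π cm/s

C = 2πr
dC/dt = 2π · dr/dt = 2π · 5 = 10π cm/s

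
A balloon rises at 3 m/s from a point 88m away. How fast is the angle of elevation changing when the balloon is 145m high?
0.009177 rad/s

tan(θ) = y/88
sec²(θ) · dθ/dt = (1/88) · dy/dt
dθ/dt = cos²(θ)/88 · 3 = 88/(88² + 145²) · 3
dθ/dt = 0.009177 rad/s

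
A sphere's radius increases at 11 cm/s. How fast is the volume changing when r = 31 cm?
42284π cm³/s

V = (4/3)πr³
dV/dt = dV/dr · dr/dt = 4πr² · 11
At r = 31: dV/dt = 42284π cm³/s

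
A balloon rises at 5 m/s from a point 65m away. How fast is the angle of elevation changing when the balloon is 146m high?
0.012725 rad/s

tan(θ) = y/65
sec²(θ) · dθ/dt = (1/65) · dy/dt
dθ/dt = cos²(θ)/65 · 5 = 65/(65² + 146²) · 5
dθ/dt = 0.012725 rad/s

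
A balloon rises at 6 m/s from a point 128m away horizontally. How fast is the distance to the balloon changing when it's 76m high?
114√1385/1385 ≈ 3.063 m/s

z² = 128² + y²
z = √(128² + 76²) = 4√1385
dz/dt = y/z · dy/dt = 76/(4√1385) · 6 = 114√1385/1385 ≈ 3.063 m/s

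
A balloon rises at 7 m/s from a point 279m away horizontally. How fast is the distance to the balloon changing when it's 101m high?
707√88042/88042 ≈ 2.383 m/s

z² = 279² + y²
z = √(279² + 101²) = √88042
dz/dt = y/z · dy/dt = 101/√88042 · 7 = 707√88042/88042 ≈ 2.383 m/s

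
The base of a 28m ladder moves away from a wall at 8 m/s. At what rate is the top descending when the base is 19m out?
152√47/141 ≈ 7.39 m/s

x² + y² = 28²
2x·dx/dt + 2y·dy/dt = 0
dy/dt = -x/y · dx/dt = -19/(3√47) · 8 = -152√47/141 m/s
The top is descending at 152√47/141 ≈ 7.39 m/s.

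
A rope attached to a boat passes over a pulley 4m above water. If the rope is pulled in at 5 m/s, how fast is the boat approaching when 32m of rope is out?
40√7/21 ≈ 5.04 m/s

rope² = x² + 4²
x = √(32² - 4²) = 12√7
dx/dt = (rope/x) · d(rope)/dt = (32/(12√7)) · (-5) = -40√7/21 m/s
The boat approaches at 40√7/21 ≈ 5.04 m/s.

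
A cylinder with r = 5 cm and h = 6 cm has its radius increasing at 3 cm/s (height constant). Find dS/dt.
96π cm²/s

S = 2πrh + 2πr² (lateral + bases)
dS/dt = (2πh + 4πr)·dr/dt = (2π·6 + 4π·5)·3
= 96π cm²/s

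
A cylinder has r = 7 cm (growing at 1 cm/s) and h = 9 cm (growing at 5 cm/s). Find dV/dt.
371π cm³/s

V = πr²h
dV/dt = 2πrh·dr/dt + πr²·dh/dt
= 2π(7)(9)(1) + π(7)²(5)
= 371π cm³/s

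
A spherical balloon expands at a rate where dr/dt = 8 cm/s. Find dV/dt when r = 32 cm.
32768π cm³/s

V = (4/3)πr³
dV/dt = dV/dr · dr/dt = 4πr² · 8
At r = 32: dV/dt = 32768π cm³/s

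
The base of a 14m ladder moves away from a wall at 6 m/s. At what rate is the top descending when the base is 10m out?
5√6/2 ≈ 6.124 m/s

x² + y² = 14²
2x·dx/dt + 2y·dy/dt = 0
dy/dt = -x/y · dx/dt = -10/(4√6) · 6 = -5√6/2 m/s
The top is descending at 5√6/2 ≈ 6.124 m/s.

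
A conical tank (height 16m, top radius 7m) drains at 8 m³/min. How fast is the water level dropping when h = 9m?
2048/(3969π) ≈ 0.1642 m/min

r/h = 7/16, so r = (7/16)h
V = (1/3)πr²h = (1/3)π((7/16)h)²h = (49/768)πh³
dV/dh = (49/256)πh²
dh/dt = (dV/dt)/(dV/dh) = -8/((49/256)π·9²) = -2048/(3969π) m/min
The level is dropping at 2048/(3969π) ≈ 0.1642 m/min.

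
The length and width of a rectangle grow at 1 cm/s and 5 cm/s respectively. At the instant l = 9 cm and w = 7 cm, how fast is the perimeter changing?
12 cm/s

P = 2(l + w)
dP/dt = 2(dl/dt + dw/dt) = 2(1 + 5) = 12 cm/s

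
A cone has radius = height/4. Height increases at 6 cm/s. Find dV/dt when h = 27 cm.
2187π/8 cm³/s

V = (1/3)π(h/4)²h = πh³/48
dV/dt = πh²/16 · 6
At h = 27: dV/dt = 2187π/8 cm³/s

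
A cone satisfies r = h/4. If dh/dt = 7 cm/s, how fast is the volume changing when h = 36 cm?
567π cm³/s

V = (1/3)π(h/4)²h = πh³/48
dV/dt = πh²/16 · 7
At h = 36: dV/dt = 567π cm³/s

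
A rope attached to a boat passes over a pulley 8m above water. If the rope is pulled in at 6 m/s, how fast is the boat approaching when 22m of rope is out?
22√105/35 ≈ 6.441 m/s

rope² = x² + 8²
x = √(22² - 8²) = 2√105
dx/dt = (rope/x) · d(rope)/dt = (22/(2√105)) · (-6) = -22√105/35 m/s
The boat approaches at 22√105/35 ≈ 6.441 m/s.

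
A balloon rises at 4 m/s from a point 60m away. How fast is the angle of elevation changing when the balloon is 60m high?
0.033333 rad/s

tan(θ) = y/60
sec²(θ) · dθ/dt = (1/60) · dy/dt
dθ/dt = cos²(θ)/60 · 4 = 60/(60² + 60²) · 4
dθ/dt = 0.033333 rad/s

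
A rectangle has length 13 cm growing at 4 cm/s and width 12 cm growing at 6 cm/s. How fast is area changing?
126 cm²/s

A = lw
dA/dt = w·dl/dt + l·dw/dt = 12·4 + 13·6 = 126 cm²/s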